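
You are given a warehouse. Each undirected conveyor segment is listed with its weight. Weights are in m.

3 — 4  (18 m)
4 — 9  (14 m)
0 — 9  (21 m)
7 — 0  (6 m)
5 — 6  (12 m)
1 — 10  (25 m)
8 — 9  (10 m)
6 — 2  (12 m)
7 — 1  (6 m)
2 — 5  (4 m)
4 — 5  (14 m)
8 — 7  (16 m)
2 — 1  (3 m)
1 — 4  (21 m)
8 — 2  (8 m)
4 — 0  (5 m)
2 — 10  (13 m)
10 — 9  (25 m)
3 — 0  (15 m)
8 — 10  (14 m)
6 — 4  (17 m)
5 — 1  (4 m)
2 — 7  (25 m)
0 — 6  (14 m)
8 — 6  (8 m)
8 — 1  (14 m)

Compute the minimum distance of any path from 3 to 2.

30 m

Candidate routes:
3 - 4 - 0 - 7 - 1 - 2: 18+5+6+6+3 = 38
3 - 0 - 7 - 1 - 5 - 2: 15+6+6+4+4 = 35
3 - 4 - 5 - 2: 18+14+4 = 36
3 - 0 - 7 - 1 - 2: 15+6+6+3 = 30
The minimum is 30 m via 3 - 0 - 7 - 1 - 2.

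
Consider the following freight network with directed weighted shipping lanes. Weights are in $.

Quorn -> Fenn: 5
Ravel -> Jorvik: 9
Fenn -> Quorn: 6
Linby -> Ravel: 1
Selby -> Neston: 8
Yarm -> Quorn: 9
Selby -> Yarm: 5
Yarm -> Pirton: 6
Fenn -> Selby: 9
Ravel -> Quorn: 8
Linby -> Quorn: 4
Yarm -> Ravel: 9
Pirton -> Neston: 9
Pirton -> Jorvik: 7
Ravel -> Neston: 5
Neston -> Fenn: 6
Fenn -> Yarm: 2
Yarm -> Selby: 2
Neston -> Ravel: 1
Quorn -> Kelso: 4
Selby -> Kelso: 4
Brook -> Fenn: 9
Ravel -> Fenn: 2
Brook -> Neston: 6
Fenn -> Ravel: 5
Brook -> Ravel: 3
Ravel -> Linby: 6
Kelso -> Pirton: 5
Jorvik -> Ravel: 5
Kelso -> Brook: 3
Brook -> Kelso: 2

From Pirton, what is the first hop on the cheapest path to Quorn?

Neston

Compare a few routes:
Pirton - Jorvik - Ravel - Fenn - Quorn: 7+5+2+6 = 20
Pirton - Neston - Ravel - Linby - Quorn: 9+1+6+4 = 20
Pirton - Jorvik - Ravel - Quorn: 7+5+8 = 20
Pirton - Neston - Ravel - Quorn: 9+1+8 = 18
Cheapest is Pirton - Neston - Ravel - Quorn at $18.
So from Pirton the first move is to Neston.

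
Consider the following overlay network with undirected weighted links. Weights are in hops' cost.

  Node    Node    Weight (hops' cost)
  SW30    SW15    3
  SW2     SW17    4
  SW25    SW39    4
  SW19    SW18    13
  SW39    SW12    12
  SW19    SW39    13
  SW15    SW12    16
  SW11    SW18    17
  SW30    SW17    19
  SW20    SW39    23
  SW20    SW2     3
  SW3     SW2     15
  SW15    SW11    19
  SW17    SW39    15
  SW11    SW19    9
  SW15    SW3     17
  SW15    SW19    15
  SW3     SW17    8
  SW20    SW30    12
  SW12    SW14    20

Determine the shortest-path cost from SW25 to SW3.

27 hops' cost

Running Dijkstra from SW25:
SW25: 0
SW39: 4  (via SW25)
SW12: 16  (via SW39)
SW19: 17  (via SW39)
SW17: 19  (via SW39)
SW2: 23  (via SW17)
SW11: 26  (via SW19)
SW20: 26  (via SW2)
SW3: 27  (via SW17)
Shortest route: SW25–SW39–SW17–SW3 = 27 hops' cost.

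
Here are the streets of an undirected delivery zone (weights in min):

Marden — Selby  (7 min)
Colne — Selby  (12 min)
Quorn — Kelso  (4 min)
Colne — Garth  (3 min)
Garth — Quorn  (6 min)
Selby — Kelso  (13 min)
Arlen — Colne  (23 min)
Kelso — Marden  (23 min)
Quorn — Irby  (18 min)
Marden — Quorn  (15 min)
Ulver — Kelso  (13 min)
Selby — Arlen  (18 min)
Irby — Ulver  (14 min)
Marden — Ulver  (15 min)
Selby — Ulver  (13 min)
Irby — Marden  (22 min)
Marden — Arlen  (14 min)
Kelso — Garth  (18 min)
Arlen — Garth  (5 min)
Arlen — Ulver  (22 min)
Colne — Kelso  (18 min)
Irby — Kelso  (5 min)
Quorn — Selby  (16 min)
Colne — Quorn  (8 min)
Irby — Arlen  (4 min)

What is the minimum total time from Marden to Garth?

Shortest distances from Marden:
Marden: 0
Selby: 7  (via Marden)
Arlen: 14  (via Marden)
Ulver: 15  (via Marden)
Quorn: 15  (via Marden)
Irby: 18  (via Arlen)
Garth: 19  (via Arlen)
Shortest route: Marden–Arlen–Garth = 19 min.

19 min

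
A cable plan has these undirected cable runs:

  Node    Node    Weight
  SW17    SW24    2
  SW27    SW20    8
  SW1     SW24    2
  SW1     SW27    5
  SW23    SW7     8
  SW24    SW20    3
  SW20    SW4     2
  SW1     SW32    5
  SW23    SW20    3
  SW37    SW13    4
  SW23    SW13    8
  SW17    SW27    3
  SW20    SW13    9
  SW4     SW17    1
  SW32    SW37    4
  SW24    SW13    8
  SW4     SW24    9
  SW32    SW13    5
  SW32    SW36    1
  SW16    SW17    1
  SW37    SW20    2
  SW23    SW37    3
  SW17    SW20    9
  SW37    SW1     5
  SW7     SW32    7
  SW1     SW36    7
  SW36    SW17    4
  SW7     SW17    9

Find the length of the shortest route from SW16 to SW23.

7

Shortest distances from SW16:
SW16: 0
SW17: 1  (via SW16)
SW4: 2  (via SW17)
SW24: 3  (via SW17)
SW20: 4  (via SW4)
SW27: 4  (via SW17)
SW1: 5  (via SW24)
SW36: 5  (via SW17)
SW37: 6  (via SW20)
SW32: 6  (via SW36)
SW23: 7  (via SW20)
Shortest route: SW16–SW17–SW4–SW20–SW23 = 7.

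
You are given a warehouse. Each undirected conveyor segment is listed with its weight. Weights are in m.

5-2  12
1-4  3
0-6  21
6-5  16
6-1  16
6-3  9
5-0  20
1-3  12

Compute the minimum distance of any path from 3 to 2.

Candidate routes:
3 - 1 - 6 - 0 - 5 - 2: 12+16+21+20+12 = 81
3 - 1 - 6 - 5 - 2: 12+16+16+12 = 56
3 - 6 - 5 - 2: 9+16+12 = 37
3 - 6 - 0 - 5 - 2: 9+21+20+12 = 62
The minimum is 37 m via 3 - 6 - 5 - 2.

37 m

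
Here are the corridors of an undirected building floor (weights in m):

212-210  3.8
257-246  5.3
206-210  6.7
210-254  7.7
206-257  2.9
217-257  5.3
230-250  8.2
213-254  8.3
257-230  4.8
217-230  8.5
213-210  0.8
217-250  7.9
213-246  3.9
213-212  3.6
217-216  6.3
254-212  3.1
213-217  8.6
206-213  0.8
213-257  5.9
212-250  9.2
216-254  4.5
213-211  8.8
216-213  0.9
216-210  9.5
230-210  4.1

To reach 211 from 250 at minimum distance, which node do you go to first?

Candidate routes:
250–212–213–211: 9.2+3.6+8.8 = 21.6
250–230–210–213–211: 8.2+4.1+0.8+8.8 = 21.9
The minimum is 21.6 m via 250–212–213–211.
So from 250 the first move is to 212.

212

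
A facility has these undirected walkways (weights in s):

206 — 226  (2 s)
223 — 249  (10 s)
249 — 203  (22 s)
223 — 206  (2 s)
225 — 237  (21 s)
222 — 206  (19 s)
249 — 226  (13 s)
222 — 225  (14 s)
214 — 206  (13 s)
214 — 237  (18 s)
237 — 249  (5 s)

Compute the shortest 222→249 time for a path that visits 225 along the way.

Shortest 222→225: 222–225 = 14
Shortest 225→249: 225–237–249 = 26
Total via 225: 14 + 26 = 40 s.

40 s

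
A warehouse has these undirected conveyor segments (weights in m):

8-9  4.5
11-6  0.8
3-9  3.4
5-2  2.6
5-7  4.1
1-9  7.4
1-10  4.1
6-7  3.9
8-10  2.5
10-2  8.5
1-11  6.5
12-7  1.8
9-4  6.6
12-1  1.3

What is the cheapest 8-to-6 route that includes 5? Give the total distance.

21.6 m

Best 8 to 5: 8 → 10 → 2 → 5 costing 13.6
Best 5 to 6: 5 → 7 → 6 costing 8
Total via 5: 13.6 + 8 = 21.6 m.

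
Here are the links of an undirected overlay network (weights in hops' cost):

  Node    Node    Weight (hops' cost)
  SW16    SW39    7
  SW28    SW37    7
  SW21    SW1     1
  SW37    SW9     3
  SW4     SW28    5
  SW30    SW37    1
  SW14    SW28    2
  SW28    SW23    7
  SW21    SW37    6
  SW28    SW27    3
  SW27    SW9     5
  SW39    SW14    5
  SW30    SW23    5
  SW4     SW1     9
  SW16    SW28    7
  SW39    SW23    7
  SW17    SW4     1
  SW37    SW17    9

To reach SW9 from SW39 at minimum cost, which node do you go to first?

SW14

Candidate routes:
SW39 - SW14 - SW28 - SW37 - SW9: 5+2+7+3 = 17
SW39 - SW23 - SW30 - SW37 - SW9: 7+5+1+3 = 16
SW39 - SW14 - SW28 - SW27 - SW9: 5+2+3+5 = 15
The minimum is 15 hops' cost via SW39 - SW14 - SW28 - SW27 - SW9.
So from SW39 the first move is to SW14.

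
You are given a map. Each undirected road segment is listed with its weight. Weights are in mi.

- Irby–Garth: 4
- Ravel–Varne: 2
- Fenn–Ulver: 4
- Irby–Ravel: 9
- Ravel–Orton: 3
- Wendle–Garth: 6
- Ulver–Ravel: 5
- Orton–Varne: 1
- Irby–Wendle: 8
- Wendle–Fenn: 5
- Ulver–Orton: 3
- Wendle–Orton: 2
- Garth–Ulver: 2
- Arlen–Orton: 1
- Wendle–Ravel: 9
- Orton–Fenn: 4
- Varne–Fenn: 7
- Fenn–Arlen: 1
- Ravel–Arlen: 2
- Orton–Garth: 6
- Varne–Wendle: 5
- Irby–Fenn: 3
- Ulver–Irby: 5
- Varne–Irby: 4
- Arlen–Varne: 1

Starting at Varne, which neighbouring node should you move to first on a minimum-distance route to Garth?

Enumerating some paths:
Varne–Orton–Ulver–Garth: 1+3+2 = 6
Varne–Orton–Garth: 1+6 = 7
The minimum is 6 mi via Varne–Orton–Ulver–Garth.
So from Varne the first move is to Orton.

Orton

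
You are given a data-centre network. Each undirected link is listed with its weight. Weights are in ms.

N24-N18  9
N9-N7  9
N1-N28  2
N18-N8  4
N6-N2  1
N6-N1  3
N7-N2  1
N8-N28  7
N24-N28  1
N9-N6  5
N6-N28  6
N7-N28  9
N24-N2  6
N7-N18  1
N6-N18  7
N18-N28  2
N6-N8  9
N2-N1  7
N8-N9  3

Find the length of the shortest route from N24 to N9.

Running Dijkstra from N24:
N24: 0
N28: 1  (via N24)
N1: 3  (via N28)
N18: 3  (via N28)
N7: 4  (via N18)
N2: 5  (via N7)
N6: 6  (via N1)
N8: 7  (via N18)
N9: 10  (via N8)
Shortest route: N24 → N28 → N18 → N8 → N9 = 10 ms.

10 ms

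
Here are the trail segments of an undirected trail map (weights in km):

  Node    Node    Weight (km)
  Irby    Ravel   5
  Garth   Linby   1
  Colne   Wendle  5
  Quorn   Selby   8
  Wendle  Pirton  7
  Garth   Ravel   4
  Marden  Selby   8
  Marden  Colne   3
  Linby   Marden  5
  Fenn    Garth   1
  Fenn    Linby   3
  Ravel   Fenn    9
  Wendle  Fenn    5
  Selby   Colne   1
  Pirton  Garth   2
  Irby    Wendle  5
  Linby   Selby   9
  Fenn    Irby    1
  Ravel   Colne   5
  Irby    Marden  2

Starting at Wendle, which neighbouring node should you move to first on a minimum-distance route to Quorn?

Candidate routes:
Wendle → Irby → Marden → Colne → Selby → Quorn: 5+2+3+1+8 = 19
Wendle → Colne → Selby → Quorn: 5+1+8 = 14
The minimum is 14 km via Wendle → Colne → Selby → Quorn.
So from Wendle the first move is to Colne.

Colne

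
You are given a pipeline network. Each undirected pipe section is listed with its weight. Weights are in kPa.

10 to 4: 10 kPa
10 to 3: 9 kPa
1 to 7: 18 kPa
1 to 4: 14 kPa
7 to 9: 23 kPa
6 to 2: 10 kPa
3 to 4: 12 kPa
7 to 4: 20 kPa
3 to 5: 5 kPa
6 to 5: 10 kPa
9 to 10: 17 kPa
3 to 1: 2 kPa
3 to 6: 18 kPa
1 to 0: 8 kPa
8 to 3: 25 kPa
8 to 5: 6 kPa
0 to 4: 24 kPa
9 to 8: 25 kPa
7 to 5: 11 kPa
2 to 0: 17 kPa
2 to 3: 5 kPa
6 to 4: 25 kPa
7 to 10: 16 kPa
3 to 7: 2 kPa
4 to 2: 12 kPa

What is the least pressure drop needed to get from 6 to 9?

Compare a few routes:
6–2–3–7–9: 10+5+2+23 = 40
6–2–3–10–9: 10+5+9+17 = 41
6–5–8–9: 10+6+25 = 41
6–5–3–10–9: 10+5+9+17 = 41
Cheapest is 6–2–3–7–9 at 40 kPa.

40 kPa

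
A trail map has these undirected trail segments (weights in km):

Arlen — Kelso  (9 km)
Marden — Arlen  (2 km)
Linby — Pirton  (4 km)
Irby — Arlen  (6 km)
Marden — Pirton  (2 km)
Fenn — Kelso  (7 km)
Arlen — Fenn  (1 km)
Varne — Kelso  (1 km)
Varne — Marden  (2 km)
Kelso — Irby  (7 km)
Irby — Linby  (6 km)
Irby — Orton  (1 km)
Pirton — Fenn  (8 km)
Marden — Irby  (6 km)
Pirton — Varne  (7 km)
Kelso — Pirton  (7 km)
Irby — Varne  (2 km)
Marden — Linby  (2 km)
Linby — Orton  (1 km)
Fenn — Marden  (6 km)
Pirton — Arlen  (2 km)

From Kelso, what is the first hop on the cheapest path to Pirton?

Varne

Candidate routes:
Kelso → Varne → Marden → Pirton: 1+2+2 = 5
Kelso → Varne → Marden → Arlen → Pirton: 1+2+2+2 = 7
The minimum is 5 km via Kelso → Varne → Marden → Pirton.
So from Kelso the first move is to Varne.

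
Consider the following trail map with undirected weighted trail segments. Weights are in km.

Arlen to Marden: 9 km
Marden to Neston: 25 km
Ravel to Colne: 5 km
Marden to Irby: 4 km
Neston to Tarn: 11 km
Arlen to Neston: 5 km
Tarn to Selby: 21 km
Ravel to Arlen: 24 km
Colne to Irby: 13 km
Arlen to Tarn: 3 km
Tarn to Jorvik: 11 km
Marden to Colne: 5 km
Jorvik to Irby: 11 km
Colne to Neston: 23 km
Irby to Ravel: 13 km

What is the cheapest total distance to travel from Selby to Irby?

Settle nodes by increasing distance from Selby:
Selby: 0
Tarn: 21  (via Selby)
Arlen: 24  (via Tarn)
Neston: 29  (via Arlen)
Jorvik: 32  (via Tarn)
Marden: 33  (via Arlen)
Irby: 37  (via Marden)
Shortest route: Selby–Tarn–Arlen–Marden–Irby = 37 km.

37 km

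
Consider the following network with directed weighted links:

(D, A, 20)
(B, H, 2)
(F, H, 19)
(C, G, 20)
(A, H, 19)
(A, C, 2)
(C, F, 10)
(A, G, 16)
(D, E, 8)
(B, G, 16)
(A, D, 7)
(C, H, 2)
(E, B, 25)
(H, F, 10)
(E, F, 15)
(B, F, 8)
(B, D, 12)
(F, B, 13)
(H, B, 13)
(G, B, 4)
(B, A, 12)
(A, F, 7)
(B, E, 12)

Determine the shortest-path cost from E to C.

Enumerating some paths:
E–F–B–A–C: 15+13+12+2 = 42
E–B–A–C: 25+12+2 = 39
E–B–D–A–C: 25+12+20+2 = 59
The minimum is 39 via E–B–A–C.

39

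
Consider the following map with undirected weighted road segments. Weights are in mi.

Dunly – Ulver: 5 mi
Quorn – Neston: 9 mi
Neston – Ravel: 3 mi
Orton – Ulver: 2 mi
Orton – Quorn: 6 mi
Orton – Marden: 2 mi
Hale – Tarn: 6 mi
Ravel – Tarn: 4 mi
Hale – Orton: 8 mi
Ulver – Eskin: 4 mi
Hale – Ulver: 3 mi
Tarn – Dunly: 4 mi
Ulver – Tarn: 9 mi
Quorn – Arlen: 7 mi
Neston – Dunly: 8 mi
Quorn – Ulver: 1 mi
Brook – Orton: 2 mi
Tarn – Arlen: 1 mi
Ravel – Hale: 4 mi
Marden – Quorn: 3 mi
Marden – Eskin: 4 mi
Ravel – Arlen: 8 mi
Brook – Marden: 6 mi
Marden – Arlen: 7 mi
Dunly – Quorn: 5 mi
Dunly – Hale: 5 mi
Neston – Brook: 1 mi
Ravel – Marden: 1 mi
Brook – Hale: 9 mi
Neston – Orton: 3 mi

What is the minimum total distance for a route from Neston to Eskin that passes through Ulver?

9 mi

Shortest Neston→Ulver: Neston–Orton–Ulver = 5
Best Ulver to Eskin: Ulver–Eskin costing 4
Total via Ulver: 5 + 4 = 9 mi.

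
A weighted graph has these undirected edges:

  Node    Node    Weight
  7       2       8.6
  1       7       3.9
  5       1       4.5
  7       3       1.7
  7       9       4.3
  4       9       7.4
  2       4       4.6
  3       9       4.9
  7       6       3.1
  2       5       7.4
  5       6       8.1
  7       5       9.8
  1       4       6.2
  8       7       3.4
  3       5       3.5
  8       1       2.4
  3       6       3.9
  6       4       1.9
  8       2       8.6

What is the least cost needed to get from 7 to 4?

Running Dijkstra from 7:
7: 0
3: 1.7  (via 7)
6: 3.1  (via 7)
8: 3.4  (via 7)
1: 3.9  (via 7)
9: 4.3  (via 7)
4: 5  (via 6)
Shortest route: 7–6–4 = 5.

5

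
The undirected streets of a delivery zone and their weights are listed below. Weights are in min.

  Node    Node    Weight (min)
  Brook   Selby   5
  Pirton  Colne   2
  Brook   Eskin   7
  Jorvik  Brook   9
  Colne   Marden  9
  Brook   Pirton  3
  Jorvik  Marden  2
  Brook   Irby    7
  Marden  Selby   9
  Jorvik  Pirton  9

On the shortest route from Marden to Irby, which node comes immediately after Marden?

Jorvik

Enumerating some paths:
Marden → Jorvik → Brook → Irby: 2+9+7 = 18
Marden → Selby → Brook → Irby: 9+5+7 = 21
The minimum is 18 min via Marden → Jorvik → Brook → Irby.
So from Marden the first move is to Jorvik.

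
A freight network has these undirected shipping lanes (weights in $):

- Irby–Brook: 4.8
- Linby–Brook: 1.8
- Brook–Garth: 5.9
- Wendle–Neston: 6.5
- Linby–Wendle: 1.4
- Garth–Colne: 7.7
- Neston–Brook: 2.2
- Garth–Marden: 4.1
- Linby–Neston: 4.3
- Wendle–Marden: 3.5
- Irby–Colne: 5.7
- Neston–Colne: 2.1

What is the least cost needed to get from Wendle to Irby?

Shortest distances from Wendle:
Wendle: 0
Linby: 1.4  (via Wendle)
Brook: 3.2  (via Linby)
Marden: 3.5  (via Wendle)
Neston: 5.4  (via Brook)
Colne: 7.5  (via Neston)
Garth: 7.6  (via Marden)
Irby: 8  (via Brook)
Shortest route: Wendle → Linby → Brook → Irby = $8.

$8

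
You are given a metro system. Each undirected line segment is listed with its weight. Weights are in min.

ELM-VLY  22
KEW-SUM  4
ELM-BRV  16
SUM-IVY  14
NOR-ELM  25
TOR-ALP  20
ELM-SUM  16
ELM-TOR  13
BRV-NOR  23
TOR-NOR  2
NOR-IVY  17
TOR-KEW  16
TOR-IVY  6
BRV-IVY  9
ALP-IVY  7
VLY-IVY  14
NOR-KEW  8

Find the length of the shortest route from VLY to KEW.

30 min

Enumerating some paths:
VLY–IVY–TOR–NOR–KEW: 14+6+2+8 = 30
VLY–IVY–SUM–KEW: 14+14+4 = 32
The minimum is 30 min via VLY–IVY–TOR–NOR–KEW.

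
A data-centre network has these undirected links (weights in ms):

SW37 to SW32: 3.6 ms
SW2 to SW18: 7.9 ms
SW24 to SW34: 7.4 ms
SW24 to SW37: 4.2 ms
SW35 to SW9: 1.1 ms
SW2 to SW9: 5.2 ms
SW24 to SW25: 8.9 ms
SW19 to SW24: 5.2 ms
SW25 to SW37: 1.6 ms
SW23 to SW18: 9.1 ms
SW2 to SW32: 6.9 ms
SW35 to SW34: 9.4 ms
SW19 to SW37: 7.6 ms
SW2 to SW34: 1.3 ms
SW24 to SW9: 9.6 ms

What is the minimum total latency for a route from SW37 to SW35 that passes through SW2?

16.8 ms

Shortest SW37→SW2: SW37–SW32–SW2 = 10.5
Shortest SW2→SW35: SW2–SW9–SW35 = 6.3
Total via SW2: 10.5 + 6.3 = 16.8 ms.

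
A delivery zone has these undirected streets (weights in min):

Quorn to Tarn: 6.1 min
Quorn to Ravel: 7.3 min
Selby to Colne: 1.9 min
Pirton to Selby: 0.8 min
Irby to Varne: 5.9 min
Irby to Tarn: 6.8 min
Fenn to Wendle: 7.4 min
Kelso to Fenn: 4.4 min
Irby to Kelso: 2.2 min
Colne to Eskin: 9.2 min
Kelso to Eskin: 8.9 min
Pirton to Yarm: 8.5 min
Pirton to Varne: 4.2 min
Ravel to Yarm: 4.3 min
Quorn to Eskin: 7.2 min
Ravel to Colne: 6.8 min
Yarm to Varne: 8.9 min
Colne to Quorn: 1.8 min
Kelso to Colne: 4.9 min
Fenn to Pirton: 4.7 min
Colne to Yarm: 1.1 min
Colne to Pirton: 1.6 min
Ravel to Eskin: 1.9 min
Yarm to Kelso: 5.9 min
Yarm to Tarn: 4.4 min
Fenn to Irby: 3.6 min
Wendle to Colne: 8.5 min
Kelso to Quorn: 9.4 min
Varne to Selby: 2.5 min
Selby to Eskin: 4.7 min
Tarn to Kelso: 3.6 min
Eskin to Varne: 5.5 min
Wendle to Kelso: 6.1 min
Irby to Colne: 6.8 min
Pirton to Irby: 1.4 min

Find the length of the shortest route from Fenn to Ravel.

11.7 min

Compare a few routes:
Fenn - Irby - Pirton - Colne - Yarm - Ravel: 3.6+1.4+1.6+1.1+4.3 = 12
Fenn - Pirton - Colne - Yarm - Ravel: 4.7+1.6+1.1+4.3 = 11.7
The minimum is 11.7 min via Fenn - Pirton - Colne - Yarm - Ravel.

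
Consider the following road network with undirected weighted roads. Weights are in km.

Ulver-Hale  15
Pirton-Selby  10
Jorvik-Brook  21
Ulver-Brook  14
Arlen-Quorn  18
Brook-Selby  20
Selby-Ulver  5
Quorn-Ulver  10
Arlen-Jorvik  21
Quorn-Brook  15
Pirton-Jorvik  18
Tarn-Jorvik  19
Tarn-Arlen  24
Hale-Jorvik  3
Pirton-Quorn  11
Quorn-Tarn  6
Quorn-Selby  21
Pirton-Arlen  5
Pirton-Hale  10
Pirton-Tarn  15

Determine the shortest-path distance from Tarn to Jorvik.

19 km

Compare a few routes:
Tarn–Jorvik: 19 = 19
Tarn–Pirton–Hale–Jorvik: 15+10+3 = 28
Tarn–Quorn–Pirton–Hale–Jorvik: 6+11+10+3 = 30
The minimum is 19 km via Tarn–Jorvik.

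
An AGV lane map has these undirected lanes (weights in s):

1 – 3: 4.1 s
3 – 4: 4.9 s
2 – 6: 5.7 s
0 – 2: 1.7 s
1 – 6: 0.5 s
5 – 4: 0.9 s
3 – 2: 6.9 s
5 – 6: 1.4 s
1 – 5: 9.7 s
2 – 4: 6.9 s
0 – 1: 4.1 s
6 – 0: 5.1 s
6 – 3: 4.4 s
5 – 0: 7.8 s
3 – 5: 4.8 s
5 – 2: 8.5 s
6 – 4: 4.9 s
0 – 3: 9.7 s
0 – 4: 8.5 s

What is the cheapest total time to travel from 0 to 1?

Shortest distances from 0:
0: 0
2: 1.7  (via 0)
1: 4.1  (via 0)
Shortest route: 0–1 = 4.1 s.

4.1 s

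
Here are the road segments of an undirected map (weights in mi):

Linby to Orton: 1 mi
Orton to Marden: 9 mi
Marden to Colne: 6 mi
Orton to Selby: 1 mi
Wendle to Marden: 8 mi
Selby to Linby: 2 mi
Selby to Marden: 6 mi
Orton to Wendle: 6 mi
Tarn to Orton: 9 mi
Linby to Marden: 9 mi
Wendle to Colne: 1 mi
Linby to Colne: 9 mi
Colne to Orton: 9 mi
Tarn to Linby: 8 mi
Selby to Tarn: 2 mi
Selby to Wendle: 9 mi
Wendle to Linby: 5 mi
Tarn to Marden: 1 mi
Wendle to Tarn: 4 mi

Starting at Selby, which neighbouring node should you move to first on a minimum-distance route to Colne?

Candidate routes:
Selby - Tarn - Wendle - Colne: 2+4+1 = 7
Selby - Linby - Wendle - Colne: 2+5+1 = 8
The minimum is 7 mi via Selby - Tarn - Wendle - Colne.
So from Selby the first move is to Tarn.

Tarn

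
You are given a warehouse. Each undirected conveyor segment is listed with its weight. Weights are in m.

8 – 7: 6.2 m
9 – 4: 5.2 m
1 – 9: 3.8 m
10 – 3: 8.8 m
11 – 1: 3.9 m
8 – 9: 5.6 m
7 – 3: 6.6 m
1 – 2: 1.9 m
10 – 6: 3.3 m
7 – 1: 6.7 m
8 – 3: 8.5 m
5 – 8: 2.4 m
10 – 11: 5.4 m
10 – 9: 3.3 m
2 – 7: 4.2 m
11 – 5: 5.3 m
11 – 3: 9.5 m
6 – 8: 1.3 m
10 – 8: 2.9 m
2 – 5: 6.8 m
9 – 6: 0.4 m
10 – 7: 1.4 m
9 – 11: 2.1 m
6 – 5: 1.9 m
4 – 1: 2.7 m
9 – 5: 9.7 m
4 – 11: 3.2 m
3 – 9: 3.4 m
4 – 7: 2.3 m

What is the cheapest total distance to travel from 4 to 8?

6.6 m

Enumerating some paths:
4–9–6–8: 5.2+0.4+1.3 = 6.9
4–7–10–8: 2.3+1.4+2.9 = 6.6
4–1–9–6–8: 2.7+3.8+0.4+1.3 = 8.2
4–11–9–6–8: 3.2+2.1+0.4+1.3 = 7
The minimum is 6.6 m via 4–7–10–8.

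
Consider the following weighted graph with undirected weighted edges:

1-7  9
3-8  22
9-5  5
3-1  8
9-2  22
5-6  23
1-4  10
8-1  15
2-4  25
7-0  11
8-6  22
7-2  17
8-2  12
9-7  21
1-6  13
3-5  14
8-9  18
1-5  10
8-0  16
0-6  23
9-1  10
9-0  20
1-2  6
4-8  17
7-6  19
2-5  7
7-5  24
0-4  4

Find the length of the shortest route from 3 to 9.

Shortest distances from 3:
3: 0
1: 8  (via 3)
2: 14  (via 1)
5: 14  (via 3)
7: 17  (via 1)
4: 18  (via 1)
9: 18  (via 1)
Shortest route: 3 → 1 → 9 = 18.

18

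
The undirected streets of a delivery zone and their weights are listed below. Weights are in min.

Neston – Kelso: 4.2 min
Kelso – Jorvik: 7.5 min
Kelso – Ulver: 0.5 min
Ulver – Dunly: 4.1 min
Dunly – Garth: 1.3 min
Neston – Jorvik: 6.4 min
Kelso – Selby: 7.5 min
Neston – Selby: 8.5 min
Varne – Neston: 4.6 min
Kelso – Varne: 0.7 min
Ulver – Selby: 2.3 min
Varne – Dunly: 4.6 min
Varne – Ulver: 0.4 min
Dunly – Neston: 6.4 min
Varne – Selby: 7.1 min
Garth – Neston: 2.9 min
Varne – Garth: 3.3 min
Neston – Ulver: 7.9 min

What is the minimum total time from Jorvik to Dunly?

10.6 min

Enumerating some paths:
Jorvik - Neston - Garth - Dunly: 6.4+2.9+1.3 = 10.6
Jorvik - Kelso - Ulver - Dunly: 7.5+0.5+4.1 = 12.1
The minimum is 10.6 min via Jorvik - Neston - Garth - Dunly.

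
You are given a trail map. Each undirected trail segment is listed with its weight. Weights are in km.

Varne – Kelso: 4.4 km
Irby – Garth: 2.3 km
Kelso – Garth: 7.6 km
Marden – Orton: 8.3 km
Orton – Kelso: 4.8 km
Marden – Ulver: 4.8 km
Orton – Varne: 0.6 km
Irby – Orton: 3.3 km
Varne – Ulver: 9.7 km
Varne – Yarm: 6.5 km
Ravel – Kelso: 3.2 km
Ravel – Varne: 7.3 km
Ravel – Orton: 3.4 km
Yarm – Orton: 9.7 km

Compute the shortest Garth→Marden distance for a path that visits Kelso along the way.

Shortest Garth→Kelso: Garth–Kelso = 7.6
Shortest Kelso→Marden: Kelso–Orton–Marden = 13.1
Total via Kelso: 7.6 + 13.1 = 20.7 km.

20.7 km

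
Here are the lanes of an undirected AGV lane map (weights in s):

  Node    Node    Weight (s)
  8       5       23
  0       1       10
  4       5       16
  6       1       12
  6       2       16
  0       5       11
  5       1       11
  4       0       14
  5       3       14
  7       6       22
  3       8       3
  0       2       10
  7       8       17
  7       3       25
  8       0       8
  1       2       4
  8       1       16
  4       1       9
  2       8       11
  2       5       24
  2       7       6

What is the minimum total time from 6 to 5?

Running Dijkstra from 6:
6: 0
1: 12  (via 6)
2: 16  (via 6)
4: 21  (via 1)
0: 22  (via 1)
7: 22  (via 6)
5: 23  (via 1)
Shortest route: 6 → 1 → 5 = 23 s.

23 s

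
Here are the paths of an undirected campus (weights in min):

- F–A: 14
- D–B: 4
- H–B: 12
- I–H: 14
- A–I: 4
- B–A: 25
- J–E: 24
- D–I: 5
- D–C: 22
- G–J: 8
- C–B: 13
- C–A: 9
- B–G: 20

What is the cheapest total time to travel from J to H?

40 min

Compare a few routes:
J → G → B → H: 8+20+12 = 40
J → G → B → D → I → H: 8+20+4+5+14 = 51
The minimum is 40 min via J → G → B → H.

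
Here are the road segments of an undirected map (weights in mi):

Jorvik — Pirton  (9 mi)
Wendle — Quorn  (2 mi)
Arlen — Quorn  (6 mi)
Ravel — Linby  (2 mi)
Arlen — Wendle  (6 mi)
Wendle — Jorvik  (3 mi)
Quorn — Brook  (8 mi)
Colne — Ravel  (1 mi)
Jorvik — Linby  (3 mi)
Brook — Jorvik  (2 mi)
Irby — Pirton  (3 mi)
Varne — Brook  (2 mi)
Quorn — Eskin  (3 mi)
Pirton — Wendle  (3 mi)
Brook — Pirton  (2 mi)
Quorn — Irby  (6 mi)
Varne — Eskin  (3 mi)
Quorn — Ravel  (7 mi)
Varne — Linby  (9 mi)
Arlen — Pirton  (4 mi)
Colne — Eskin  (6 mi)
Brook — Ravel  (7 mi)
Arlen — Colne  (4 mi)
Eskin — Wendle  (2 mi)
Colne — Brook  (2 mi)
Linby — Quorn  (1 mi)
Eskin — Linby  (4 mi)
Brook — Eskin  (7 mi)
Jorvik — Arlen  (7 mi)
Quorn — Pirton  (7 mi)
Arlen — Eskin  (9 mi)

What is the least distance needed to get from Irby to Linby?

Settle nodes by increasing distance from Irby:
Irby: 0
Pirton: 3  (via Irby)
Brook: 5  (via Pirton)
Quorn: 6  (via Irby)
Wendle: 6  (via Pirton)
Varne: 7  (via Brook)
Arlen: 7  (via Pirton)
Jorvik: 7  (via Brook)
Linby: 7  (via Quorn)
Shortest route: Irby–Quorn–Linby = 7 mi.

7 mi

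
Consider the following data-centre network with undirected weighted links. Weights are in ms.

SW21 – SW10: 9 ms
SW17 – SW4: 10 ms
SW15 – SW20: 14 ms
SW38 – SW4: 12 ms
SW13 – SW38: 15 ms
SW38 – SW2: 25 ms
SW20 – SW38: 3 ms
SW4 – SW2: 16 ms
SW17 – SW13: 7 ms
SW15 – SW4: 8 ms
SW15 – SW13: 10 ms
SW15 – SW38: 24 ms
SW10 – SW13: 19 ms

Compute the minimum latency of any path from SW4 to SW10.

36 ms

Candidate routes:
SW4 → SW17 → SW13 → SW10: 10+7+19 = 36
SW4 → SW38 → SW20 → SW15 → SW13 → SW10: 12+3+14+10+19 = 58
SW4 → SW15 → SW13 → SW10: 8+10+19 = 37
SW4 → SW38 → SW13 → SW10: 12+15+19 = 46
The minimum is 36 ms via SW4 → SW17 → SW13 → SW10.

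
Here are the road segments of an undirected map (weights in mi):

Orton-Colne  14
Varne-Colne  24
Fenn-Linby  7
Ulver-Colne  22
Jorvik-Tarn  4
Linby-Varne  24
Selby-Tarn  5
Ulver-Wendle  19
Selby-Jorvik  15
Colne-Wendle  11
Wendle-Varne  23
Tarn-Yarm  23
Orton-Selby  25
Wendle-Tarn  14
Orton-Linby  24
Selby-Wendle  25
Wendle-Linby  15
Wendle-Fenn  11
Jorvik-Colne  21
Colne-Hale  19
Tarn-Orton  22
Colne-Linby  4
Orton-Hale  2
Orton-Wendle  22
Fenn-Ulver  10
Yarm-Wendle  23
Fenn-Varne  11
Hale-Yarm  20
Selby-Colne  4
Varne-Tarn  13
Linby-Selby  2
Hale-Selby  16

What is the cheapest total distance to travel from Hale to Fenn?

25 mi

Running Dijkstra from Hale:
Hale: 0
Orton: 2  (via Hale)
Colne: 16  (via Orton)
Selby: 16  (via Hale)
Linby: 18  (via Selby)
Yarm: 20  (via Hale)
Tarn: 21  (via Selby)
Wendle: 24  (via Orton)
Fenn: 25  (via Linby)
Shortest route: Hale–Selby–Linby–Fenn = 25 mi.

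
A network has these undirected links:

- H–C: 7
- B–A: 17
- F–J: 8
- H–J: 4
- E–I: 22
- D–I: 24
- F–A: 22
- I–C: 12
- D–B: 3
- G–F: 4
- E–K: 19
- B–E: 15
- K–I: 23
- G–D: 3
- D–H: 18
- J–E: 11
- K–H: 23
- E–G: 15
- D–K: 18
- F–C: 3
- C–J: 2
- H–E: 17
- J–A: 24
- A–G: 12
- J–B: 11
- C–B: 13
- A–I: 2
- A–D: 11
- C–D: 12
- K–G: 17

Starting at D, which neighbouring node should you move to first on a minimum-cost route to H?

G

Candidate routes:
D → G → F → C → J → H: 3+4+3+2+4 = 16
D → G → F → C → H: 3+4+3+7 = 17
The minimum is 16 via D → G → F → C → J → H.
So from D the first move is to G.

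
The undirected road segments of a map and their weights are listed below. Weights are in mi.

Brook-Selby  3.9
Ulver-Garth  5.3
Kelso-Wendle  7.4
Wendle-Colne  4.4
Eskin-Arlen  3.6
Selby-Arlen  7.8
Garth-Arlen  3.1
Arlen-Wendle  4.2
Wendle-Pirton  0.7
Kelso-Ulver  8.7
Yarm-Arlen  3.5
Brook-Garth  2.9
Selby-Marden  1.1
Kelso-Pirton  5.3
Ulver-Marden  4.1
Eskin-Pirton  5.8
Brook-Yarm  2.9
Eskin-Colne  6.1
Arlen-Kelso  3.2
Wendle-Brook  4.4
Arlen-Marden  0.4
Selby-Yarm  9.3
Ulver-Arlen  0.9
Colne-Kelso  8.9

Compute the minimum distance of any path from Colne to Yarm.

11.7 mi

Settle nodes by increasing distance from Colne:
Colne: 0
Wendle: 4.4  (via Colne)
Pirton: 5.1  (via Wendle)
Eskin: 6.1  (via Colne)
Arlen: 8.6  (via Wendle)
Brook: 8.8  (via Wendle)
Kelso: 8.9  (via Colne)
Marden: 9  (via Arlen)
Ulver: 9.5  (via Arlen)
Selby: 10.1  (via Marden)
Garth: 11.7  (via Arlen)
Yarm: 11.7  (via Brook)
Shortest route: Colne–Wendle–Brook–Yarm = 11.7 mi.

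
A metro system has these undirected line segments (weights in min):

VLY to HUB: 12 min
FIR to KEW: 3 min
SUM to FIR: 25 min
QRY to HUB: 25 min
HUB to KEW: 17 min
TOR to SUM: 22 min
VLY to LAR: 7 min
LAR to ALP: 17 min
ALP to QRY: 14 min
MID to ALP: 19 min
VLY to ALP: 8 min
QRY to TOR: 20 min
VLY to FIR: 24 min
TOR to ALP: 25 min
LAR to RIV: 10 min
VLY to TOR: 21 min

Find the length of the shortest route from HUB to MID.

Shortest distances from HUB:
HUB: 0
VLY: 12  (via HUB)
KEW: 17  (via HUB)
LAR: 19  (via VLY)
FIR: 20  (via KEW)
ALP: 20  (via VLY)
QRY: 25  (via HUB)
RIV: 29  (via LAR)
TOR: 33  (via VLY)
MID: 39  (via ALP)
Shortest route: HUB–VLY–ALP–MID = 39 min.

39 min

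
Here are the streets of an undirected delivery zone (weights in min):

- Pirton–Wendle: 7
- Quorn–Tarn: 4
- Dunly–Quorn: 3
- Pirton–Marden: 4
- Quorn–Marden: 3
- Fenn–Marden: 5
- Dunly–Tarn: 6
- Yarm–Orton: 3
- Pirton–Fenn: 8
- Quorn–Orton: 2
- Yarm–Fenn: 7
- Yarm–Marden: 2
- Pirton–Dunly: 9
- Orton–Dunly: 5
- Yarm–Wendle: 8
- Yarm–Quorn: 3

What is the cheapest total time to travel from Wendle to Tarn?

Compare a few routes:
Wendle–Yarm–Marden–Quorn–Tarn: 8+2+3+4 = 17
Wendle–Yarm–Orton–Quorn–Tarn: 8+3+2+4 = 17
Wendle–Yarm–Quorn–Tarn: 8+3+4 = 15
The minimum is 15 min via Wendle–Yarm–Quorn–Tarn.

15 min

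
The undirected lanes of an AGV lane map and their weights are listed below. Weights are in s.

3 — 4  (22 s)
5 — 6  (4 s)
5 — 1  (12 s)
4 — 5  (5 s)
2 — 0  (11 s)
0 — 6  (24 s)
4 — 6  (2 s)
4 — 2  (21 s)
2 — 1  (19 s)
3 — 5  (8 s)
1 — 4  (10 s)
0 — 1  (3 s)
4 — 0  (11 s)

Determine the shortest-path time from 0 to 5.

Enumerating some paths:
0–1–5: 3+12 = 15
0–4–5: 11+5 = 16
0–4–6–5: 11+2+4 = 17
Cheapest is 0–1–5 at 15 s.

15 s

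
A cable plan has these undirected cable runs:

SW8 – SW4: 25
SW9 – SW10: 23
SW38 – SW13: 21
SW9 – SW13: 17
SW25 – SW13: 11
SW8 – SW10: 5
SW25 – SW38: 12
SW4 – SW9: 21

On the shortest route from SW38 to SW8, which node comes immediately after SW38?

SW13

Candidate routes:
SW38 - SW13 - SW9 - SW10 - SW8: 21+17+23+5 = 66
SW38 - SW25 - SW13 - SW9 - SW10 - SW8: 12+11+17+23+5 = 68
Cheapest is SW38 - SW13 - SW9 - SW10 - SW8 at 66.
So from SW38 the first move is to SW13.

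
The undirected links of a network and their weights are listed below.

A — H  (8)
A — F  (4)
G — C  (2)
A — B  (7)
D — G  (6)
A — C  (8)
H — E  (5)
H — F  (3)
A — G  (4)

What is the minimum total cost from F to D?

14

Enumerating some paths:
F–H–A–G–D: 3+8+4+6 = 21
F–A–C–G–D: 4+8+2+6 = 20
F–A–G–D: 4+4+6 = 14
Cheapest is F–A–G–D at 14.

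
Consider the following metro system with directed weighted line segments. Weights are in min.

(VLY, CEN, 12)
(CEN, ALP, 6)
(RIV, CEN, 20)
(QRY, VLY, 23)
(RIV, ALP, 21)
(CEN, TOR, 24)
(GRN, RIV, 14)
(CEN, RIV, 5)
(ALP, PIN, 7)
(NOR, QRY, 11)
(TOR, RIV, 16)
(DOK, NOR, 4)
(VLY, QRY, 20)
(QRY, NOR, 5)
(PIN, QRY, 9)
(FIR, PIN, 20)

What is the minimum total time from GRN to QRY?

51 min

Enumerating some paths:
GRN–RIV–ALP–PIN–QRY: 14+21+7+9 = 51
GRN–RIV–CEN–ALP–PIN–QRY: 14+20+6+7+9 = 56
The minimum is 51 min via GRN–RIV–ALP–PIN–QRY.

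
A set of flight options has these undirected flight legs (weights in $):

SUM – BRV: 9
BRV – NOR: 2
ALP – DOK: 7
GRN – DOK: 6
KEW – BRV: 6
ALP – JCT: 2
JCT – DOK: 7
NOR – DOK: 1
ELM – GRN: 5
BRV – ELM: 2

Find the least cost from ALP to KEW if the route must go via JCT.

$18

Shortest ALP→JCT: ALP–JCT = 2
Shortest JCT→KEW: JCT–DOK–NOR–BRV–KEW = 16
Total via JCT: 2 + 16 = $18.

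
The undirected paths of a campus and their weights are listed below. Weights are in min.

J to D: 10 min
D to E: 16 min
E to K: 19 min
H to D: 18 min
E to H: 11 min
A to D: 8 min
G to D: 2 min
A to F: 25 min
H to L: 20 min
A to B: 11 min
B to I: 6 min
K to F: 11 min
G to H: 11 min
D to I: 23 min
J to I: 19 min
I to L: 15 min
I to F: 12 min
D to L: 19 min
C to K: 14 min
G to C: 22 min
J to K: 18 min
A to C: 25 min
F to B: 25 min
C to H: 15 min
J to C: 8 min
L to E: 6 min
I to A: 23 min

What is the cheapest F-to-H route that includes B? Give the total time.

50 min

Shortest F→B: F–I–B = 18
Shortest B→H: B–A–D–G–H = 32
Total via B: 18 + 32 = 50 min.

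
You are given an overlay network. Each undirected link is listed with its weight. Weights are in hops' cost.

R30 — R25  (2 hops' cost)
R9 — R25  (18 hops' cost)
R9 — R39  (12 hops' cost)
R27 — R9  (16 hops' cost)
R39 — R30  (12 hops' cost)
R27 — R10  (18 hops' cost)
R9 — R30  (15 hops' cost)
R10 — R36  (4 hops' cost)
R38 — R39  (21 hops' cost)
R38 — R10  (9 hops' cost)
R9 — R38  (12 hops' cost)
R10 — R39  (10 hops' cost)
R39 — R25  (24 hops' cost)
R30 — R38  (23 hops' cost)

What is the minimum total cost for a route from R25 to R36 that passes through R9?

Best R25 to R9: R25–R30–R9 costing 17
Best R9 to R36: R9–R38–R10–R36 costing 25
Total via R9: 17 + 25 = 42 hops' cost.

42 hops' cost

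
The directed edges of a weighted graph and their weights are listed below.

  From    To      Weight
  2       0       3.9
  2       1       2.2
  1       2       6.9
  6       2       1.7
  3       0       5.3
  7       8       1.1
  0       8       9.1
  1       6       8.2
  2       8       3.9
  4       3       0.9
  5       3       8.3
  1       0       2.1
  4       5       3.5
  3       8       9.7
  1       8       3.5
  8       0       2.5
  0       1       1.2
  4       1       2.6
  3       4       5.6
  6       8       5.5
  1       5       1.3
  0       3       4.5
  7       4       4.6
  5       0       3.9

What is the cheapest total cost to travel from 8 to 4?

12.6

Shortest distances from 8:
8: 0
0: 2.5  (via 8)
1: 3.7  (via 0)
5: 5  (via 1)
3: 7  (via 0)
2: 10.6  (via 1)
6: 11.9  (via 1)
4: 12.6  (via 3)
Shortest route: 8 → 0 → 3 → 4 = 12.6.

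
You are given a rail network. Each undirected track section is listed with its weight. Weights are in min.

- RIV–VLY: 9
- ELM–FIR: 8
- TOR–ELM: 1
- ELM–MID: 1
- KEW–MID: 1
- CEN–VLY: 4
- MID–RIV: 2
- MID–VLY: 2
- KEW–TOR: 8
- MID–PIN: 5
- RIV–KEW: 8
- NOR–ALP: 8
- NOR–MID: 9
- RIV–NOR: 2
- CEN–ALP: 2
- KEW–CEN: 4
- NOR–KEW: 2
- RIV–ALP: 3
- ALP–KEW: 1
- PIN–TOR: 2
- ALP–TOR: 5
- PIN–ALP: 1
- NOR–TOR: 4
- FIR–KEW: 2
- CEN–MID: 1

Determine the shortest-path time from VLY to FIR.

Candidate routes:
VLY → MID → KEW → FIR: 2+1+2 = 5
VLY → CEN → MID → KEW → FIR: 4+1+1+2 = 8
Cheapest is VLY → MID → KEW → FIR at 5 min.

5 min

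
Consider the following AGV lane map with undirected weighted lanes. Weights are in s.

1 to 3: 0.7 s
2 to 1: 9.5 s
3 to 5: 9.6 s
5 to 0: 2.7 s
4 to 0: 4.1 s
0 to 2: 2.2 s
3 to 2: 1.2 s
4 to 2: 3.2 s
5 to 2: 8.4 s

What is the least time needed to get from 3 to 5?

Shortest distances from 3:
3: 0
1: 0.7  (via 3)
2: 1.2  (via 3)
0: 3.4  (via 2)
4: 4.4  (via 2)
5: 6.1  (via 0)
Shortest route: 3–2–0–5 = 6.1 s.

6.1 s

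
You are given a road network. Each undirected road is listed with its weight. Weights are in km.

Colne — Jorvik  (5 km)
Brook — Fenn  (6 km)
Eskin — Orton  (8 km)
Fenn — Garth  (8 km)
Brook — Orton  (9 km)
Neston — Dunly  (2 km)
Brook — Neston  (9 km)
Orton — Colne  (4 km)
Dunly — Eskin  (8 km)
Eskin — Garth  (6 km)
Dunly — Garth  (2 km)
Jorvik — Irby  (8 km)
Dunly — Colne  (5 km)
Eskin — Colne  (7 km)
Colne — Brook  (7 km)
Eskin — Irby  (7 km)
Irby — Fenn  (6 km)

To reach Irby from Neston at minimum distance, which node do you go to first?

Enumerating some paths:
Neston - Dunly - Garth - Fenn - Irby: 2+2+8+6 = 18
Neston - Dunly - Eskin - Irby: 2+8+7 = 17
The minimum is 17 km via Neston - Dunly - Eskin - Irby.
So from Neston the first move is to Dunly.

Dunly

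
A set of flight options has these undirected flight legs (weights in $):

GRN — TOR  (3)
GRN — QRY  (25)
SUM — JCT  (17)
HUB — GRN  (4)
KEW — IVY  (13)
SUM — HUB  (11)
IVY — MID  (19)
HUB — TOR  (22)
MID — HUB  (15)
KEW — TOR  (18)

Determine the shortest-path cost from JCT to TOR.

$35

Compare a few routes:
JCT - SUM - HUB - TOR: 17+11+22 = 50
JCT - SUM - HUB - GRN - TOR: 17+11+4+3 = 35
Cheapest is JCT - SUM - HUB - GRN - TOR at $35.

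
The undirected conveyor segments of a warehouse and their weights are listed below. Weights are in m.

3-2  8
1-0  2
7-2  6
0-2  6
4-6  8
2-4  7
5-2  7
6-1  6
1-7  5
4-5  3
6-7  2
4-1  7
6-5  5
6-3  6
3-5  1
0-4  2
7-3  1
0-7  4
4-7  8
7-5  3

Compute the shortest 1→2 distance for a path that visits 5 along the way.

14 m

Best 1 to 5: 1 → 0 → 4 → 5 costing 7
Shortest 5→2: 5 → 2 = 7
Total via 5: 7 + 7 = 14 m.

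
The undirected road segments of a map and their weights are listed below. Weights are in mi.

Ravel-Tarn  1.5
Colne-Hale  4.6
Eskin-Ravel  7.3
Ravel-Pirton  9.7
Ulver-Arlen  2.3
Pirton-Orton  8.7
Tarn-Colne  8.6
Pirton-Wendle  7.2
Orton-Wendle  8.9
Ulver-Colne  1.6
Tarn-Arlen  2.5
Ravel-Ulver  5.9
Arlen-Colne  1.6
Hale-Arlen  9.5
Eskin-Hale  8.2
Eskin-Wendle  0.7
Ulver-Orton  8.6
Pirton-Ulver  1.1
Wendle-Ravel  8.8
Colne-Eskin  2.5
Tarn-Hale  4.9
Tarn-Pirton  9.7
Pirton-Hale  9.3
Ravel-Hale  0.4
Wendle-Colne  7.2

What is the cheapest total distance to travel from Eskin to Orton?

9.6 mi

Compare a few routes:
Eskin–Colne–Ulver–Pirton–Orton: 2.5+1.6+1.1+8.7 = 13.9
Eskin–Wendle–Orton: 0.7+8.9 = 9.6
Eskin–Colne–Arlen–Ulver–Orton: 2.5+1.6+2.3+8.6 = 15
Eskin–Colne–Ulver–Orton: 2.5+1.6+8.6 = 12.7
Cheapest is Eskin–Wendle–Orton at 9.6 mi.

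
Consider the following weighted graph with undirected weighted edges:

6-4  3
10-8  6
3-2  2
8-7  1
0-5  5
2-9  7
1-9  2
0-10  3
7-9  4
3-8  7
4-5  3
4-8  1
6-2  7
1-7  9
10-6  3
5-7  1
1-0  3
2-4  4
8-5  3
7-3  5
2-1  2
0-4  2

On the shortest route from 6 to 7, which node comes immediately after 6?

4

Candidate routes:
6–4–8–7: 3+1+1 = 5
6–4–8–5–7: 3+1+3+1 = 8
6–4–5–7: 3+3+1 = 7
The minimum is 5 via 6–4–8–7.
So from 6 the first move is to 4.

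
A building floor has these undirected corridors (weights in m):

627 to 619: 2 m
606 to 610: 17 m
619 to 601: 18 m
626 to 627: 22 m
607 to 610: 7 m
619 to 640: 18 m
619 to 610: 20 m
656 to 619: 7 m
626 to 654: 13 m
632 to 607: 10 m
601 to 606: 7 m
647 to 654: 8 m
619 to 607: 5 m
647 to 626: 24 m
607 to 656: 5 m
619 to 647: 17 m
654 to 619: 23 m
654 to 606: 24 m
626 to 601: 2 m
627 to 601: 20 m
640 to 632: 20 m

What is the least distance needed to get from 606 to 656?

29 m

Running Dijkstra from 606:
606: 0
601: 7  (via 606)
626: 9  (via 601)
610: 17  (via 606)
654: 22  (via 626)
607: 24  (via 610)
619: 25  (via 601)
627: 27  (via 601)
656: 29  (via 607)
Shortest route: 606–610–607–656 = 29 m.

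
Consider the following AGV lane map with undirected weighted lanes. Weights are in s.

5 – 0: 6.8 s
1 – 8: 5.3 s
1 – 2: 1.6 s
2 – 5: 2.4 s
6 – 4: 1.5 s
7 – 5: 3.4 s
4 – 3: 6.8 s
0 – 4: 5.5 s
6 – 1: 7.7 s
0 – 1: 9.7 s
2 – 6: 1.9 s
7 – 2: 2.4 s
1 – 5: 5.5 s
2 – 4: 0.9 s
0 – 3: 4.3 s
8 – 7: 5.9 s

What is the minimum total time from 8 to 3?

Compare a few routes:
8 → 1 → 2 → 4 → 3: 5.3+1.6+0.9+6.8 = 14.6
8 → 7 → 2 → 4 → 3: 5.9+2.4+0.9+6.8 = 16
The minimum is 14.6 s via 8 → 1 → 2 → 4 → 3.

14.6 s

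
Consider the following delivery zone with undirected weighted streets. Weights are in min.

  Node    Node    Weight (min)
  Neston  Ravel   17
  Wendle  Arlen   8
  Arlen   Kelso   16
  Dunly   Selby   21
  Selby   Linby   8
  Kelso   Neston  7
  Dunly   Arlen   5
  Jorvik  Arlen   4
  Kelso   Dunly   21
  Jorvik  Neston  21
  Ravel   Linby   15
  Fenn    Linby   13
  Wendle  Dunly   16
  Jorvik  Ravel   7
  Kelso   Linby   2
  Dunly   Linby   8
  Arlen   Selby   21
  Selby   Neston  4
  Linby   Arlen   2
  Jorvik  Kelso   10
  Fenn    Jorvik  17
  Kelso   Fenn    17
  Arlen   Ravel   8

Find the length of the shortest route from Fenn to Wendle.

23 min

Shortest distances from Fenn:
Fenn: 0
Linby: 13  (via Fenn)
Kelso: 15  (via Linby)
Arlen: 15  (via Linby)
Jorvik: 17  (via Fenn)
Dunly: 20  (via Arlen)
Selby: 21  (via Linby)
Neston: 22  (via Kelso)
Ravel: 23  (via Arlen)
Wendle: 23  (via Arlen)
Shortest route: Fenn → Linby → Arlen → Wendle = 23 min.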